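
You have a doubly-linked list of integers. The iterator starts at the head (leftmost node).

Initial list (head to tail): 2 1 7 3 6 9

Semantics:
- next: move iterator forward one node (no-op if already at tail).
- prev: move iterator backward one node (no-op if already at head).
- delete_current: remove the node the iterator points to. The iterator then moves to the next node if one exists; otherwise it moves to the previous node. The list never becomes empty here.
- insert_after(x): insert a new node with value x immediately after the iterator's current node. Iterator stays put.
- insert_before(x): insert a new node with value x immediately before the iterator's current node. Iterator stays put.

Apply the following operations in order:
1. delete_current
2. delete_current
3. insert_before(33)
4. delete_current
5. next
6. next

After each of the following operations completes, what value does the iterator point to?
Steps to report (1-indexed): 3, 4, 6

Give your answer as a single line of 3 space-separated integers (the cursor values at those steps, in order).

Answer: 7 3 9

Derivation:
After 1 (delete_current): list=[1, 7, 3, 6, 9] cursor@1
After 2 (delete_current): list=[7, 3, 6, 9] cursor@7
After 3 (insert_before(33)): list=[33, 7, 3, 6, 9] cursor@7
After 4 (delete_current): list=[33, 3, 6, 9] cursor@3
After 5 (next): list=[33, 3, 6, 9] cursor@6
After 6 (next): list=[33, 3, 6, 9] cursor@9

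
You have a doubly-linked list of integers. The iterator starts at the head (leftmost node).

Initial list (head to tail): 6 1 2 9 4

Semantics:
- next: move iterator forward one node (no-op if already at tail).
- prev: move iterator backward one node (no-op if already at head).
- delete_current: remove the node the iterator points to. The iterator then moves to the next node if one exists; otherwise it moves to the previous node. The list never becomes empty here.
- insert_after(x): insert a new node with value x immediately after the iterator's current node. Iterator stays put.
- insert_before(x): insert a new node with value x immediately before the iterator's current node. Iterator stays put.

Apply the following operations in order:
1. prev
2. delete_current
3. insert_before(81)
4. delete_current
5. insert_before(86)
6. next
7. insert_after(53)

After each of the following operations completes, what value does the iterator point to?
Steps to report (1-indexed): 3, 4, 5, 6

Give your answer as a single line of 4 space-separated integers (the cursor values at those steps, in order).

After 1 (prev): list=[6, 1, 2, 9, 4] cursor@6
After 2 (delete_current): list=[1, 2, 9, 4] cursor@1
After 3 (insert_before(81)): list=[81, 1, 2, 9, 4] cursor@1
After 4 (delete_current): list=[81, 2, 9, 4] cursor@2
After 5 (insert_before(86)): list=[81, 86, 2, 9, 4] cursor@2
After 6 (next): list=[81, 86, 2, 9, 4] cursor@9
After 7 (insert_after(53)): list=[81, 86, 2, 9, 53, 4] cursor@9

Answer: 1 2 2 9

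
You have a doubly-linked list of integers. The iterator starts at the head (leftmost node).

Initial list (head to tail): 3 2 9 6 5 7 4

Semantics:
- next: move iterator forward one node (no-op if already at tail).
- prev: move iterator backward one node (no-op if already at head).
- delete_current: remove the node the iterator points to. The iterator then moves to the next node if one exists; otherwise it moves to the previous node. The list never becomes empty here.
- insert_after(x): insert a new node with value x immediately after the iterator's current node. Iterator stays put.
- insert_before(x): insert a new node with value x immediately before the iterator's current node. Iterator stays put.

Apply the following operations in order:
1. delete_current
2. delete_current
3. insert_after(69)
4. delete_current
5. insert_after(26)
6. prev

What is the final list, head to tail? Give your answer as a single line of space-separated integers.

After 1 (delete_current): list=[2, 9, 6, 5, 7, 4] cursor@2
After 2 (delete_current): list=[9, 6, 5, 7, 4] cursor@9
After 3 (insert_after(69)): list=[9, 69, 6, 5, 7, 4] cursor@9
After 4 (delete_current): list=[69, 6, 5, 7, 4] cursor@69
After 5 (insert_after(26)): list=[69, 26, 6, 5, 7, 4] cursor@69
After 6 (prev): list=[69, 26, 6, 5, 7, 4] cursor@69

Answer: 69 26 6 5 7 4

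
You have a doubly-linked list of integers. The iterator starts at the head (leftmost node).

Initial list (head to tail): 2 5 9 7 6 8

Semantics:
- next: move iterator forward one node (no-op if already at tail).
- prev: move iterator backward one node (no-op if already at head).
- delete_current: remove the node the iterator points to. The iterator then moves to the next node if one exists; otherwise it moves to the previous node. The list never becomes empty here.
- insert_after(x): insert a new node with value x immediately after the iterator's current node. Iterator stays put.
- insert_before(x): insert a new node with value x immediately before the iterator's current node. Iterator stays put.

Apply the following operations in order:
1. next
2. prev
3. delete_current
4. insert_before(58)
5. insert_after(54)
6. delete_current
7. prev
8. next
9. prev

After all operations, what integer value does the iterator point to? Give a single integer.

After 1 (next): list=[2, 5, 9, 7, 6, 8] cursor@5
After 2 (prev): list=[2, 5, 9, 7, 6, 8] cursor@2
After 3 (delete_current): list=[5, 9, 7, 6, 8] cursor@5
After 4 (insert_before(58)): list=[58, 5, 9, 7, 6, 8] cursor@5
After 5 (insert_after(54)): list=[58, 5, 54, 9, 7, 6, 8] cursor@5
After 6 (delete_current): list=[58, 54, 9, 7, 6, 8] cursor@54
After 7 (prev): list=[58, 54, 9, 7, 6, 8] cursor@58
After 8 (next): list=[58, 54, 9, 7, 6, 8] cursor@54
After 9 (prev): list=[58, 54, 9, 7, 6, 8] cursor@58

Answer: 58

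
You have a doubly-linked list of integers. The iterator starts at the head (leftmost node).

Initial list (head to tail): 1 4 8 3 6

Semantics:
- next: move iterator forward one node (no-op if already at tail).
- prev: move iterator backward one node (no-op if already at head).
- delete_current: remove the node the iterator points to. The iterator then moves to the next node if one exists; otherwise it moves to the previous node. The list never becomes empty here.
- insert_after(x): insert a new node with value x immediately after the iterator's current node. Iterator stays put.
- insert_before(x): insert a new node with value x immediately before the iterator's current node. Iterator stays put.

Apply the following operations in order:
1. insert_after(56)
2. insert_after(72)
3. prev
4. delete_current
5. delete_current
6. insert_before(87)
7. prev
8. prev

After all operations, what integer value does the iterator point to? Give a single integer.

Answer: 87

Derivation:
After 1 (insert_after(56)): list=[1, 56, 4, 8, 3, 6] cursor@1
After 2 (insert_after(72)): list=[1, 72, 56, 4, 8, 3, 6] cursor@1
After 3 (prev): list=[1, 72, 56, 4, 8, 3, 6] cursor@1
After 4 (delete_current): list=[72, 56, 4, 8, 3, 6] cursor@72
After 5 (delete_current): list=[56, 4, 8, 3, 6] cursor@56
After 6 (insert_before(87)): list=[87, 56, 4, 8, 3, 6] cursor@56
After 7 (prev): list=[87, 56, 4, 8, 3, 6] cursor@87
After 8 (prev): list=[87, 56, 4, 8, 3, 6] cursor@87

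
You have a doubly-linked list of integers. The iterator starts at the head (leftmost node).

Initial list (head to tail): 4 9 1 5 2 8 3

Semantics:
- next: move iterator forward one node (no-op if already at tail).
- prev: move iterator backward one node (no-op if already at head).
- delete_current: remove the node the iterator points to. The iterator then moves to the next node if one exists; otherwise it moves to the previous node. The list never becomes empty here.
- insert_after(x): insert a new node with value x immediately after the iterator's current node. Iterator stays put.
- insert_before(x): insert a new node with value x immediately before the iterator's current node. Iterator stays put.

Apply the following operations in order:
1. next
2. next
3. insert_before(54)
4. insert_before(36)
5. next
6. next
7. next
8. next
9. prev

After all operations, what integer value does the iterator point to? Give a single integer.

After 1 (next): list=[4, 9, 1, 5, 2, 8, 3] cursor@9
After 2 (next): list=[4, 9, 1, 5, 2, 8, 3] cursor@1
After 3 (insert_before(54)): list=[4, 9, 54, 1, 5, 2, 8, 3] cursor@1
After 4 (insert_before(36)): list=[4, 9, 54, 36, 1, 5, 2, 8, 3] cursor@1
After 5 (next): list=[4, 9, 54, 36, 1, 5, 2, 8, 3] cursor@5
After 6 (next): list=[4, 9, 54, 36, 1, 5, 2, 8, 3] cursor@2
After 7 (next): list=[4, 9, 54, 36, 1, 5, 2, 8, 3] cursor@8
After 8 (next): list=[4, 9, 54, 36, 1, 5, 2, 8, 3] cursor@3
After 9 (prev): list=[4, 9, 54, 36, 1, 5, 2, 8, 3] cursor@8

Answer: 8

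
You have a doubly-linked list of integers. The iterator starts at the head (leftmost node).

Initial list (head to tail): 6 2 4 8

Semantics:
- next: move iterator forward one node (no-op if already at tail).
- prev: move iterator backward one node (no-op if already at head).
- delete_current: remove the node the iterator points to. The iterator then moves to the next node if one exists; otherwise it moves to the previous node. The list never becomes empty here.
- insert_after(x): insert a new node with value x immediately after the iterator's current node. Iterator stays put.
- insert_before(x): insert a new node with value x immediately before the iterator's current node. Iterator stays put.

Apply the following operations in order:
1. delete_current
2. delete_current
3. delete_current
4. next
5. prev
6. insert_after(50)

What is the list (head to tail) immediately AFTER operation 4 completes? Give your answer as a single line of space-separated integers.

After 1 (delete_current): list=[2, 4, 8] cursor@2
After 2 (delete_current): list=[4, 8] cursor@4
After 3 (delete_current): list=[8] cursor@8
After 4 (next): list=[8] cursor@8

Answer: 8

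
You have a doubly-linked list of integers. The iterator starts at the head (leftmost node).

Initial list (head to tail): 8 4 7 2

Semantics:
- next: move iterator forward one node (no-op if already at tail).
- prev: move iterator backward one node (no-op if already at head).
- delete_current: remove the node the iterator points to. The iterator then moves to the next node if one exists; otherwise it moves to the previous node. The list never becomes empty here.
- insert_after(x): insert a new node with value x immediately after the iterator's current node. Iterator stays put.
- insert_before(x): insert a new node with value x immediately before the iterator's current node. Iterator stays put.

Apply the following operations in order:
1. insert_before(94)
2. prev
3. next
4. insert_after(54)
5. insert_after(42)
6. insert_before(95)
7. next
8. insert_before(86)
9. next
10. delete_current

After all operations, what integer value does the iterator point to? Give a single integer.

Answer: 4

Derivation:
After 1 (insert_before(94)): list=[94, 8, 4, 7, 2] cursor@8
After 2 (prev): list=[94, 8, 4, 7, 2] cursor@94
After 3 (next): list=[94, 8, 4, 7, 2] cursor@8
After 4 (insert_after(54)): list=[94, 8, 54, 4, 7, 2] cursor@8
After 5 (insert_after(42)): list=[94, 8, 42, 54, 4, 7, 2] cursor@8
After 6 (insert_before(95)): list=[94, 95, 8, 42, 54, 4, 7, 2] cursor@8
After 7 (next): list=[94, 95, 8, 42, 54, 4, 7, 2] cursor@42
After 8 (insert_before(86)): list=[94, 95, 8, 86, 42, 54, 4, 7, 2] cursor@42
After 9 (next): list=[94, 95, 8, 86, 42, 54, 4, 7, 2] cursor@54
After 10 (delete_current): list=[94, 95, 8, 86, 42, 4, 7, 2] cursor@4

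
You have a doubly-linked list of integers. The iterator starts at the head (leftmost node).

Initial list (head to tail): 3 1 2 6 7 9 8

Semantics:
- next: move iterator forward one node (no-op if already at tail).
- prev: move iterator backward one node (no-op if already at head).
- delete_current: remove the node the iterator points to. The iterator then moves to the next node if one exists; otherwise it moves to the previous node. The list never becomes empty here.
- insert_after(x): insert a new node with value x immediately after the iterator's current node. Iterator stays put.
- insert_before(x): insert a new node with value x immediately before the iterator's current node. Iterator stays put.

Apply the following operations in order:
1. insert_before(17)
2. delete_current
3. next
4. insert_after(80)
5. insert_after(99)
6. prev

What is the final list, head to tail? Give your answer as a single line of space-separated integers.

After 1 (insert_before(17)): list=[17, 3, 1, 2, 6, 7, 9, 8] cursor@3
After 2 (delete_current): list=[17, 1, 2, 6, 7, 9, 8] cursor@1
After 3 (next): list=[17, 1, 2, 6, 7, 9, 8] cursor@2
After 4 (insert_after(80)): list=[17, 1, 2, 80, 6, 7, 9, 8] cursor@2
After 5 (insert_after(99)): list=[17, 1, 2, 99, 80, 6, 7, 9, 8] cursor@2
After 6 (prev): list=[17, 1, 2, 99, 80, 6, 7, 9, 8] cursor@1

Answer: 17 1 2 99 80 6 7 9 8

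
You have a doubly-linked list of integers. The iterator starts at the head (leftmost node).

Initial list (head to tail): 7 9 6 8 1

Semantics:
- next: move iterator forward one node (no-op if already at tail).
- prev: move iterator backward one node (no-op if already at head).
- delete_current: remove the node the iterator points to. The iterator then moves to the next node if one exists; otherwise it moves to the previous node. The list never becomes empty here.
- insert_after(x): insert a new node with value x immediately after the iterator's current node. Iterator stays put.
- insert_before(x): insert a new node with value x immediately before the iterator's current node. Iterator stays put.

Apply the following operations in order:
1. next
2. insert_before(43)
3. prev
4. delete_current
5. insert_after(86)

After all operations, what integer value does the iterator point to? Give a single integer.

After 1 (next): list=[7, 9, 6, 8, 1] cursor@9
After 2 (insert_before(43)): list=[7, 43, 9, 6, 8, 1] cursor@9
After 3 (prev): list=[7, 43, 9, 6, 8, 1] cursor@43
After 4 (delete_current): list=[7, 9, 6, 8, 1] cursor@9
After 5 (insert_after(86)): list=[7, 9, 86, 6, 8, 1] cursor@9

Answer: 9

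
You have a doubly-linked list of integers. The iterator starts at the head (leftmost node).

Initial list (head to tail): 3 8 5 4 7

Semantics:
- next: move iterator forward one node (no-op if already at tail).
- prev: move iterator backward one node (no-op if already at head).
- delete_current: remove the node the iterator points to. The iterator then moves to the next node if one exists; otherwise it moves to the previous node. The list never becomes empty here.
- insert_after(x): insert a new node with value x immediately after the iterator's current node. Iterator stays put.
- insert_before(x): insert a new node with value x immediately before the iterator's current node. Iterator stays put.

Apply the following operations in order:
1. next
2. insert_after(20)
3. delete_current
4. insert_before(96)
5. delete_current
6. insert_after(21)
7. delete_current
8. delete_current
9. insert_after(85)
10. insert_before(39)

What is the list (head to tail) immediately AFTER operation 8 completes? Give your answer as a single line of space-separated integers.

Answer: 3 96 4 7

Derivation:
After 1 (next): list=[3, 8, 5, 4, 7] cursor@8
After 2 (insert_after(20)): list=[3, 8, 20, 5, 4, 7] cursor@8
After 3 (delete_current): list=[3, 20, 5, 4, 7] cursor@20
After 4 (insert_before(96)): list=[3, 96, 20, 5, 4, 7] cursor@20
After 5 (delete_current): list=[3, 96, 5, 4, 7] cursor@5
After 6 (insert_after(21)): list=[3, 96, 5, 21, 4, 7] cursor@5
After 7 (delete_current): list=[3, 96, 21, 4, 7] cursor@21
After 8 (delete_current): list=[3, 96, 4, 7] cursor@4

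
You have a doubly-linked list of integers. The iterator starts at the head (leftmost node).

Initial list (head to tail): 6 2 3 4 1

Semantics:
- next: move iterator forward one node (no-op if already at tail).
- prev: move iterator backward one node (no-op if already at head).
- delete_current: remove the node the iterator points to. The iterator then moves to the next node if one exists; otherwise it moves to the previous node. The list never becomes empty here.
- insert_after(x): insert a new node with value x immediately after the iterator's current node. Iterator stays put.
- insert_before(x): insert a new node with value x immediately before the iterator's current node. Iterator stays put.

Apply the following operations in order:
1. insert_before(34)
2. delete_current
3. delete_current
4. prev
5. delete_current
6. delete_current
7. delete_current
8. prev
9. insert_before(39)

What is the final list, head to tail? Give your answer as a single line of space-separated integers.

After 1 (insert_before(34)): list=[34, 6, 2, 3, 4, 1] cursor@6
After 2 (delete_current): list=[34, 2, 3, 4, 1] cursor@2
After 3 (delete_current): list=[34, 3, 4, 1] cursor@3
After 4 (prev): list=[34, 3, 4, 1] cursor@34
After 5 (delete_current): list=[3, 4, 1] cursor@3
After 6 (delete_current): list=[4, 1] cursor@4
After 7 (delete_current): list=[1] cursor@1
After 8 (prev): list=[1] cursor@1
After 9 (insert_before(39)): list=[39, 1] cursor@1

Answer: 39 1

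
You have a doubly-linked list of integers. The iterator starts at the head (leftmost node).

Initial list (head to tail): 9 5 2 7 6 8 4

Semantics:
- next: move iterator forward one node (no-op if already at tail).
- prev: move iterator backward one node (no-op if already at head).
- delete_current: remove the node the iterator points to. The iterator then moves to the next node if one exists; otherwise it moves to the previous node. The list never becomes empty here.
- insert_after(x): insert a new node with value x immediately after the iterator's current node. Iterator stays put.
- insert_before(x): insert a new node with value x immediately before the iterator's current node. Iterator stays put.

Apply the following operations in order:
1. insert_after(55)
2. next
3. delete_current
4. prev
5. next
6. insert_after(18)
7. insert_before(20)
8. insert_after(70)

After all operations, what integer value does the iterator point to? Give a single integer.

Answer: 5

Derivation:
After 1 (insert_after(55)): list=[9, 55, 5, 2, 7, 6, 8, 4] cursor@9
After 2 (next): list=[9, 55, 5, 2, 7, 6, 8, 4] cursor@55
After 3 (delete_current): list=[9, 5, 2, 7, 6, 8, 4] cursor@5
After 4 (prev): list=[9, 5, 2, 7, 6, 8, 4] cursor@9
After 5 (next): list=[9, 5, 2, 7, 6, 8, 4] cursor@5
After 6 (insert_after(18)): list=[9, 5, 18, 2, 7, 6, 8, 4] cursor@5
After 7 (insert_before(20)): list=[9, 20, 5, 18, 2, 7, 6, 8, 4] cursor@5
After 8 (insert_after(70)): list=[9, 20, 5, 70, 18, 2, 7, 6, 8, 4] cursor@5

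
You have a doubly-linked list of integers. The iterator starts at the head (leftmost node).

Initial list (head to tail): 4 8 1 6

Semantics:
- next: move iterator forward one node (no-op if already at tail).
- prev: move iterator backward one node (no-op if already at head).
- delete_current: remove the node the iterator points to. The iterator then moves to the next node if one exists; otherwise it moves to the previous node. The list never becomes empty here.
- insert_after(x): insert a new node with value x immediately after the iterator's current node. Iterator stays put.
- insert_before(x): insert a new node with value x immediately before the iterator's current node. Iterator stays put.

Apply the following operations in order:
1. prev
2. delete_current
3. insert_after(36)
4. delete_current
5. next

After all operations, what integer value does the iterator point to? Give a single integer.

Answer: 1

Derivation:
After 1 (prev): list=[4, 8, 1, 6] cursor@4
After 2 (delete_current): list=[8, 1, 6] cursor@8
After 3 (insert_after(36)): list=[8, 36, 1, 6] cursor@8
After 4 (delete_current): list=[36, 1, 6] cursor@36
After 5 (next): list=[36, 1, 6] cursor@1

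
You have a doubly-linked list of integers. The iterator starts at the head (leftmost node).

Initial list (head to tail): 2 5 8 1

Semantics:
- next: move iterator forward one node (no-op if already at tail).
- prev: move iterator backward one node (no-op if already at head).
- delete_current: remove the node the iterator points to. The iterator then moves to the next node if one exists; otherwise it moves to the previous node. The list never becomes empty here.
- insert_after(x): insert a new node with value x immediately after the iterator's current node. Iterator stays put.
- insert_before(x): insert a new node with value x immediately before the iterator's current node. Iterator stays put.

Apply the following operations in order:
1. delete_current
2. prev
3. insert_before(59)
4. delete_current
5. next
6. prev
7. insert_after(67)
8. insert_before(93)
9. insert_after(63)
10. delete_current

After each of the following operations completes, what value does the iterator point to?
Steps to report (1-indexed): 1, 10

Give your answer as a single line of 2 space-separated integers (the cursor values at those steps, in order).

After 1 (delete_current): list=[5, 8, 1] cursor@5
After 2 (prev): list=[5, 8, 1] cursor@5
After 3 (insert_before(59)): list=[59, 5, 8, 1] cursor@5
After 4 (delete_current): list=[59, 8, 1] cursor@8
After 5 (next): list=[59, 8, 1] cursor@1
After 6 (prev): list=[59, 8, 1] cursor@8
After 7 (insert_after(67)): list=[59, 8, 67, 1] cursor@8
After 8 (insert_before(93)): list=[59, 93, 8, 67, 1] cursor@8
After 9 (insert_after(63)): list=[59, 93, 8, 63, 67, 1] cursor@8
After 10 (delete_current): list=[59, 93, 63, 67, 1] cursor@63

Answer: 5 63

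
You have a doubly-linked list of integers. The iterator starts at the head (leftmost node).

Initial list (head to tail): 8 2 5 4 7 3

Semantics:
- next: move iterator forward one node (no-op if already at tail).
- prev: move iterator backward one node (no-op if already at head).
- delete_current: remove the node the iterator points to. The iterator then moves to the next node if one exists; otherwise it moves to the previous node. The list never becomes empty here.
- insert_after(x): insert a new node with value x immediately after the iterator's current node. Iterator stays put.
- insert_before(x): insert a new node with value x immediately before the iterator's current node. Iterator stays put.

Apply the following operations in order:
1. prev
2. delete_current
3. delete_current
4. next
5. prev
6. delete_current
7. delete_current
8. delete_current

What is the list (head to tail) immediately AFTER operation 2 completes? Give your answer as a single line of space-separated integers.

After 1 (prev): list=[8, 2, 5, 4, 7, 3] cursor@8
After 2 (delete_current): list=[2, 5, 4, 7, 3] cursor@2

Answer: 2 5 4 7 3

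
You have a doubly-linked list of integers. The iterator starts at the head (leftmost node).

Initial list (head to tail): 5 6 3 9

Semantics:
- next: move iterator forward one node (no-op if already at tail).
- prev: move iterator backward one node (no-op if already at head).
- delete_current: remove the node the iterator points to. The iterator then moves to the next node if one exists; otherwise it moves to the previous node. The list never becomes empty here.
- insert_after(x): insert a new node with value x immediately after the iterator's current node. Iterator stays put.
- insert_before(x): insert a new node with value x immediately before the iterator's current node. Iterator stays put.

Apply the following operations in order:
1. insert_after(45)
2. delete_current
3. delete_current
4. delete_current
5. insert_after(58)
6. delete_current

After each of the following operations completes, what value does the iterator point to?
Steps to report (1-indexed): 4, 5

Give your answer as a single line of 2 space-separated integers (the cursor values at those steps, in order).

Answer: 3 3

Derivation:
After 1 (insert_after(45)): list=[5, 45, 6, 3, 9] cursor@5
After 2 (delete_current): list=[45, 6, 3, 9] cursor@45
After 3 (delete_current): list=[6, 3, 9] cursor@6
After 4 (delete_current): list=[3, 9] cursor@3
After 5 (insert_after(58)): list=[3, 58, 9] cursor@3
After 6 (delete_current): list=[58, 9] cursor@58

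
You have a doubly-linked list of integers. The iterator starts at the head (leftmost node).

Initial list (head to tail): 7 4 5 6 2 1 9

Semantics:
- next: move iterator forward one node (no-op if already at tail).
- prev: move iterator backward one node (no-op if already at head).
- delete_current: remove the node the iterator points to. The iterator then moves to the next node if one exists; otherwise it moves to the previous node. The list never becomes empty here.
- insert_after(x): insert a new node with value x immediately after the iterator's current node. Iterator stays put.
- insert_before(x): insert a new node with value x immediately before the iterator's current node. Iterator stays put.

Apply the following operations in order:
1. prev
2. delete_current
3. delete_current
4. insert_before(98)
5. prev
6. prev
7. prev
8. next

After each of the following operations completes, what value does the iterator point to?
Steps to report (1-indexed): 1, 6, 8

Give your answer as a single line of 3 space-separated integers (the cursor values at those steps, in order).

After 1 (prev): list=[7, 4, 5, 6, 2, 1, 9] cursor@7
After 2 (delete_current): list=[4, 5, 6, 2, 1, 9] cursor@4
After 3 (delete_current): list=[5, 6, 2, 1, 9] cursor@5
After 4 (insert_before(98)): list=[98, 5, 6, 2, 1, 9] cursor@5
After 5 (prev): list=[98, 5, 6, 2, 1, 9] cursor@98
After 6 (prev): list=[98, 5, 6, 2, 1, 9] cursor@98
After 7 (prev): list=[98, 5, 6, 2, 1, 9] cursor@98
After 8 (next): list=[98, 5, 6, 2, 1, 9] cursor@5

Answer: 7 98 5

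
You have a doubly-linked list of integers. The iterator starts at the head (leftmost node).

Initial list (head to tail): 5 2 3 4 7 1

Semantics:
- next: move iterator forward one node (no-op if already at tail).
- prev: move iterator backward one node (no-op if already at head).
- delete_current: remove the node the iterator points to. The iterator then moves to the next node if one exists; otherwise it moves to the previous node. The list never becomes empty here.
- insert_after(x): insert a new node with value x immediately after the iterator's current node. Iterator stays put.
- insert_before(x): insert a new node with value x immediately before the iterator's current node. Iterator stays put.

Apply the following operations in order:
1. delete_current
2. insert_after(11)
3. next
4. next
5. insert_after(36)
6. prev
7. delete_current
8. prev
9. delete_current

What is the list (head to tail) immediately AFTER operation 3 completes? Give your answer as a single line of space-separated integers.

Answer: 2 11 3 4 7 1

Derivation:
After 1 (delete_current): list=[2, 3, 4, 7, 1] cursor@2
After 2 (insert_after(11)): list=[2, 11, 3, 4, 7, 1] cursor@2
After 3 (next): list=[2, 11, 3, 4, 7, 1] cursor@11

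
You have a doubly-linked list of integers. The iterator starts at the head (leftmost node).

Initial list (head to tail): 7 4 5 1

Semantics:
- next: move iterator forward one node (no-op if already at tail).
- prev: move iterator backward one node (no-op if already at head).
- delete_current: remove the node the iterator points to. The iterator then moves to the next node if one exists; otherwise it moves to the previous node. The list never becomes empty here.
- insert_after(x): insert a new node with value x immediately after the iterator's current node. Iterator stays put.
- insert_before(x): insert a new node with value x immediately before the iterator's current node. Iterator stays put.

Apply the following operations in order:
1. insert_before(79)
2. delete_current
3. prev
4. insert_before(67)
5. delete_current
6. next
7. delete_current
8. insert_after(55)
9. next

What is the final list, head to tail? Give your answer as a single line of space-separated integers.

After 1 (insert_before(79)): list=[79, 7, 4, 5, 1] cursor@7
After 2 (delete_current): list=[79, 4, 5, 1] cursor@4
After 3 (prev): list=[79, 4, 5, 1] cursor@79
After 4 (insert_before(67)): list=[67, 79, 4, 5, 1] cursor@79
After 5 (delete_current): list=[67, 4, 5, 1] cursor@4
After 6 (next): list=[67, 4, 5, 1] cursor@5
After 7 (delete_current): list=[67, 4, 1] cursor@1
After 8 (insert_after(55)): list=[67, 4, 1, 55] cursor@1
After 9 (next): list=[67, 4, 1, 55] cursor@55

Answer: 67 4 1 55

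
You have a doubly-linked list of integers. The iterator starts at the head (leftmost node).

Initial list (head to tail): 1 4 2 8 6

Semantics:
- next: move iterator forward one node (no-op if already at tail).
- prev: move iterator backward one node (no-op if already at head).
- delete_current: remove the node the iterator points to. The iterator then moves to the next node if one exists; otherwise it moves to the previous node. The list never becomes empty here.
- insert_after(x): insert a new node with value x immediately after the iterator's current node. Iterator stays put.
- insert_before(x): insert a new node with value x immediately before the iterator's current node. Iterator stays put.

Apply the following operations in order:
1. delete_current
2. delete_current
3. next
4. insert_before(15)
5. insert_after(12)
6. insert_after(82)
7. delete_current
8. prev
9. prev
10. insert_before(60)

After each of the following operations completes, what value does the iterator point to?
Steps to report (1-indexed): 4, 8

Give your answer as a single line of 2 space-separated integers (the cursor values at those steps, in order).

After 1 (delete_current): list=[4, 2, 8, 6] cursor@4
After 2 (delete_current): list=[2, 8, 6] cursor@2
After 3 (next): list=[2, 8, 6] cursor@8
After 4 (insert_before(15)): list=[2, 15, 8, 6] cursor@8
After 5 (insert_after(12)): list=[2, 15, 8, 12, 6] cursor@8
After 6 (insert_after(82)): list=[2, 15, 8, 82, 12, 6] cursor@8
After 7 (delete_current): list=[2, 15, 82, 12, 6] cursor@82
After 8 (prev): list=[2, 15, 82, 12, 6] cursor@15
After 9 (prev): list=[2, 15, 82, 12, 6] cursor@2
After 10 (insert_before(60)): list=[60, 2, 15, 82, 12, 6] cursor@2

Answer: 8 15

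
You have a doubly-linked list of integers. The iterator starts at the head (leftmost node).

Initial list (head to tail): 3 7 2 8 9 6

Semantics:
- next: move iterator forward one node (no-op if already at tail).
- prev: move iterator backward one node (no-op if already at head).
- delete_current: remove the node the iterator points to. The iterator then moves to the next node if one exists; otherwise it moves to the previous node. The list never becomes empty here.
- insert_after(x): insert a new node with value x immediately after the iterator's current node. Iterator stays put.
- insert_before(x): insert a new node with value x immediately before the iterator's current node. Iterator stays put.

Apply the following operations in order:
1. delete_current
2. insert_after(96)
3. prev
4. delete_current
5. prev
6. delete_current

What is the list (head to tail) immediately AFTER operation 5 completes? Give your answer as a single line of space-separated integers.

After 1 (delete_current): list=[7, 2, 8, 9, 6] cursor@7
After 2 (insert_after(96)): list=[7, 96, 2, 8, 9, 6] cursor@7
After 3 (prev): list=[7, 96, 2, 8, 9, 6] cursor@7
After 4 (delete_current): list=[96, 2, 8, 9, 6] cursor@96
After 5 (prev): list=[96, 2, 8, 9, 6] cursor@96

Answer: 96 2 8 9 6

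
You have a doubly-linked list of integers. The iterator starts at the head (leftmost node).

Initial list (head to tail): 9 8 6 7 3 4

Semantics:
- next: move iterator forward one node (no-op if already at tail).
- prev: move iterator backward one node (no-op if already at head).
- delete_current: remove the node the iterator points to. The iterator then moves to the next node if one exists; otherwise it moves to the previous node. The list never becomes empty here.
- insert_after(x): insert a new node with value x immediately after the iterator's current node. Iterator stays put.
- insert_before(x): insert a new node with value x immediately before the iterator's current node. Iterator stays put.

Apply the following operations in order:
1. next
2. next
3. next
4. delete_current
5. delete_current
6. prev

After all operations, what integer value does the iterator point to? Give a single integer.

Answer: 6

Derivation:
After 1 (next): list=[9, 8, 6, 7, 3, 4] cursor@8
After 2 (next): list=[9, 8, 6, 7, 3, 4] cursor@6
After 3 (next): list=[9, 8, 6, 7, 3, 4] cursor@7
After 4 (delete_current): list=[9, 8, 6, 3, 4] cursor@3
After 5 (delete_current): list=[9, 8, 6, 4] cursor@4
After 6 (prev): list=[9, 8, 6, 4] cursor@6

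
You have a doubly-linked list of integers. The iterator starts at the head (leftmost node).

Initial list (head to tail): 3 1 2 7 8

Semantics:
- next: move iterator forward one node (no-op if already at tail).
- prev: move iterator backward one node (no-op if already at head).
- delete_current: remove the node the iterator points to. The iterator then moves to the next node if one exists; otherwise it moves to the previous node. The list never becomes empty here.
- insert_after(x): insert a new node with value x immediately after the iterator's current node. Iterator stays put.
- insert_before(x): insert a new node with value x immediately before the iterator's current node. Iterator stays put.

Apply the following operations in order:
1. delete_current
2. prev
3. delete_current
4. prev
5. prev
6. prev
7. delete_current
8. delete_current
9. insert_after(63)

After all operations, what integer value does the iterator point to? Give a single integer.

Answer: 8

Derivation:
After 1 (delete_current): list=[1, 2, 7, 8] cursor@1
After 2 (prev): list=[1, 2, 7, 8] cursor@1
After 3 (delete_current): list=[2, 7, 8] cursor@2
After 4 (prev): list=[2, 7, 8] cursor@2
After 5 (prev): list=[2, 7, 8] cursor@2
After 6 (prev): list=[2, 7, 8] cursor@2
After 7 (delete_current): list=[7, 8] cursor@7
After 8 (delete_current): list=[8] cursor@8
After 9 (insert_after(63)): list=[8, 63] cursor@8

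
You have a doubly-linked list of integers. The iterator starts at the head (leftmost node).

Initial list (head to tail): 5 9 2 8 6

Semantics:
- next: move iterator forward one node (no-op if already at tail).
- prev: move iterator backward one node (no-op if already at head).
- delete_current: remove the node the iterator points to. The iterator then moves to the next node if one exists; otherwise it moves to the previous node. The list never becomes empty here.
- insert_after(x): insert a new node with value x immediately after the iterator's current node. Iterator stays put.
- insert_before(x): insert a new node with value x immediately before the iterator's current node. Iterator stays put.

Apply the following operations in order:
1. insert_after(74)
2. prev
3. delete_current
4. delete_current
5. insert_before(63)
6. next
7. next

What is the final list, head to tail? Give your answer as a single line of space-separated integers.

Answer: 63 9 2 8 6

Derivation:
After 1 (insert_after(74)): list=[5, 74, 9, 2, 8, 6] cursor@5
After 2 (prev): list=[5, 74, 9, 2, 8, 6] cursor@5
After 3 (delete_current): list=[74, 9, 2, 8, 6] cursor@74
After 4 (delete_current): list=[9, 2, 8, 6] cursor@9
After 5 (insert_before(63)): list=[63, 9, 2, 8, 6] cursor@9
After 6 (next): list=[63, 9, 2, 8, 6] cursor@2
After 7 (next): list=[63, 9, 2, 8, 6] cursor@8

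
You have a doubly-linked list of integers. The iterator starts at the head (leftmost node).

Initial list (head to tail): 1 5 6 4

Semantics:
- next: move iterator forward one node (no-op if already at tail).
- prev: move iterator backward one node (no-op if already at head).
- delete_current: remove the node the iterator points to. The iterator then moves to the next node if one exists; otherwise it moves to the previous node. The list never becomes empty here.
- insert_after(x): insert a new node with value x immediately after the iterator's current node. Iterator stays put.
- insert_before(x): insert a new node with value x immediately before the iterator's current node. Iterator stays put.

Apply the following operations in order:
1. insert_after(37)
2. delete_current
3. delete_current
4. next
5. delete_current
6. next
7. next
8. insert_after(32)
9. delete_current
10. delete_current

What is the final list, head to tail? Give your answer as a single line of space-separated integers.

After 1 (insert_after(37)): list=[1, 37, 5, 6, 4] cursor@1
After 2 (delete_current): list=[37, 5, 6, 4] cursor@37
After 3 (delete_current): list=[5, 6, 4] cursor@5
After 4 (next): list=[5, 6, 4] cursor@6
After 5 (delete_current): list=[5, 4] cursor@4
After 6 (next): list=[5, 4] cursor@4
After 7 (next): list=[5, 4] cursor@4
After 8 (insert_after(32)): list=[5, 4, 32] cursor@4
After 9 (delete_current): list=[5, 32] cursor@32
After 10 (delete_current): list=[5] cursor@5

Answer: 5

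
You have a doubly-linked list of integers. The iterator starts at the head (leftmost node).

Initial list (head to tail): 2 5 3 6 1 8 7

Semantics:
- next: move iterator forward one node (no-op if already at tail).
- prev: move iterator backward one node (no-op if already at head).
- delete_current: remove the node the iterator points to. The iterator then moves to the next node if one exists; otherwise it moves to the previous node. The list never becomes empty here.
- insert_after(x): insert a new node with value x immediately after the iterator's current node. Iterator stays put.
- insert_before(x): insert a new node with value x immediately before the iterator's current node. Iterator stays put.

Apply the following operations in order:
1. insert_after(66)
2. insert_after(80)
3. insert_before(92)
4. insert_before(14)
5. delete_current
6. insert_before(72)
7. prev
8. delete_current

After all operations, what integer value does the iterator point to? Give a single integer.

Answer: 80

Derivation:
After 1 (insert_after(66)): list=[2, 66, 5, 3, 6, 1, 8, 7] cursor@2
After 2 (insert_after(80)): list=[2, 80, 66, 5, 3, 6, 1, 8, 7] cursor@2
After 3 (insert_before(92)): list=[92, 2, 80, 66, 5, 3, 6, 1, 8, 7] cursor@2
After 4 (insert_before(14)): list=[92, 14, 2, 80, 66, 5, 3, 6, 1, 8, 7] cursor@2
After 5 (delete_current): list=[92, 14, 80, 66, 5, 3, 6, 1, 8, 7] cursor@80
After 6 (insert_before(72)): list=[92, 14, 72, 80, 66, 5, 3, 6, 1, 8, 7] cursor@80
After 7 (prev): list=[92, 14, 72, 80, 66, 5, 3, 6, 1, 8, 7] cursor@72
After 8 (delete_current): list=[92, 14, 80, 66, 5, 3, 6, 1, 8, 7] cursor@80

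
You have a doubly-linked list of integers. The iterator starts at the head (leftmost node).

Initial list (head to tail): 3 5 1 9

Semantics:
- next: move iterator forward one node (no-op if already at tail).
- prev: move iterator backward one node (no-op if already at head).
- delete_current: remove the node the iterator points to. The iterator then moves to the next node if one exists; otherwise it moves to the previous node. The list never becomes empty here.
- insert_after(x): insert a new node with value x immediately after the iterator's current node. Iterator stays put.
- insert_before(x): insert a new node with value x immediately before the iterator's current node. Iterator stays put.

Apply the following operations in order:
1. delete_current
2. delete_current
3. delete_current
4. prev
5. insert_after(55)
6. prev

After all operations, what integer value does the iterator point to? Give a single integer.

After 1 (delete_current): list=[5, 1, 9] cursor@5
After 2 (delete_current): list=[1, 9] cursor@1
After 3 (delete_current): list=[9] cursor@9
After 4 (prev): list=[9] cursor@9
After 5 (insert_after(55)): list=[9, 55] cursor@9
After 6 (prev): list=[9, 55] cursor@9

Answer: 9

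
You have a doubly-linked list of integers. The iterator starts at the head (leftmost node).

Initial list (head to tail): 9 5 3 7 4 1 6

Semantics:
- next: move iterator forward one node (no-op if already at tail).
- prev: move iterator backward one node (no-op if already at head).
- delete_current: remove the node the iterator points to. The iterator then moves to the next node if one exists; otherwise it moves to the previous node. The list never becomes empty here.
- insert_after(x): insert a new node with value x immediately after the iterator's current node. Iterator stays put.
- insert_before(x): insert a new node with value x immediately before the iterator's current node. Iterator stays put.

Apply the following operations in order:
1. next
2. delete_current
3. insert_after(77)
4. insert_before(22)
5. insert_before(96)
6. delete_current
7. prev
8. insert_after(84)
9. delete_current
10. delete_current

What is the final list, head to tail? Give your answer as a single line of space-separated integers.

Answer: 9 22 77 7 4 1 6

Derivation:
After 1 (next): list=[9, 5, 3, 7, 4, 1, 6] cursor@5
After 2 (delete_current): list=[9, 3, 7, 4, 1, 6] cursor@3
After 3 (insert_after(77)): list=[9, 3, 77, 7, 4, 1, 6] cursor@3
After 4 (insert_before(22)): list=[9, 22, 3, 77, 7, 4, 1, 6] cursor@3
After 5 (insert_before(96)): list=[9, 22, 96, 3, 77, 7, 4, 1, 6] cursor@3
After 6 (delete_current): list=[9, 22, 96, 77, 7, 4, 1, 6] cursor@77
After 7 (prev): list=[9, 22, 96, 77, 7, 4, 1, 6] cursor@96
After 8 (insert_after(84)): list=[9, 22, 96, 84, 77, 7, 4, 1, 6] cursor@96
After 9 (delete_current): list=[9, 22, 84, 77, 7, 4, 1, 6] cursor@84
After 10 (delete_current): list=[9, 22, 77, 7, 4, 1, 6] cursor@77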